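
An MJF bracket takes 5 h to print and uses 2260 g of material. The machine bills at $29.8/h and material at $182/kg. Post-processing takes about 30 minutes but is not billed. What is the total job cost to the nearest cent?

$560.32

Machine-time cost: 29.8 × 5 → $149.00.
Feedstock cost = 182 × 2260/1000, so $411.32.
Job cost: 149.00 + 411.32 = $560.32.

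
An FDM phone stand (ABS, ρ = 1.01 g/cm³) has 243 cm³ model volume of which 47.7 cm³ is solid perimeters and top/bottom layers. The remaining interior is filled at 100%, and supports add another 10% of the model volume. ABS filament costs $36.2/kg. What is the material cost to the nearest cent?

Volume inside the shell: 243 − 47.7 → 195.3 cm³.
Deposited infill = 1.00 × 195.3 = 195.3 cm³.
Support: 0.10 × 243 → 24.3 cm³.
Total extruded = 47.7 + 195.3 + 24.3 = 267.3 cm³.
Mass: 267.3 × 1.01 → 269.973 g.
At $36.2/kg: 269.973/1000 × 36.2 = $9.77.

$9.77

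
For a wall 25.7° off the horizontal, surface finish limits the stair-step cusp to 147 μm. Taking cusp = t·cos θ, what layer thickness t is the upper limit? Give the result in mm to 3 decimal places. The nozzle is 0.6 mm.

0.163 mm

t = h_c / cos θ = 0.147 / 0.9011 = 0.163 mm.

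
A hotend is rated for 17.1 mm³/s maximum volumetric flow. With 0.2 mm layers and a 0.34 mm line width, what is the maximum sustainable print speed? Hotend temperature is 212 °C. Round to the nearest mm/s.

251 mm/s

Extrusion cross-section = 0.2 × 0.34 = 0.068 mm².
v_max = Q/A = 17.1/0.068 = 251.47 mm/s → 251 mm/s.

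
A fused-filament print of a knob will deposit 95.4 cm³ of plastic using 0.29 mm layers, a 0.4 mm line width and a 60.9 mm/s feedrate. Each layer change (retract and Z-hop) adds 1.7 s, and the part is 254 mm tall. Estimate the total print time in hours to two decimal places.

Extrusion cross-section: 0.29 × 0.4 → 0.116 mm².
Toolpath length = 95.4 cm³ / 0.116 mm² = 95400 / 0.116 = 822413.8 mm.
Extrusion time: 822413.8 / 60.9 → 13504.3 s.
Layers = ⌈254/0.29⌉ = 876.
Layer-change overhead = 876 × 1.7, so 1489.2 s.
Altogether 13504.3 + 1489.2 = 14993.5 s, i.e. 4.16 hours.

4.16 hours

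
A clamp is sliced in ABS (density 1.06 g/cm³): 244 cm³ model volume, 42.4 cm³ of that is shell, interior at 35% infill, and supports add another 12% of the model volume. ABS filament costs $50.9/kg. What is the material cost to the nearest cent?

$7.67

Volume inside the shell = 244 − 42.4 = 201.6 cm³.
Deposited infill: 0.35 × 201.6 → 70.56 cm³.
Support = 0.12 × 244 = 29.28 cm³.
Total printed volume: 42.4 + 70.56 + 29.28 → 142.24 cm³.
Mass: 142.24 × 1.06 → 150.7744 g.
Cost = 150.7744 g / 1000 × $50.9/kg = $7.67.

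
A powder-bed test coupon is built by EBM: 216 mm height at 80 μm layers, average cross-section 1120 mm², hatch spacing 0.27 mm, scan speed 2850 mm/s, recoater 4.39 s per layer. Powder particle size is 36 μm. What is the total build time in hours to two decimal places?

4.38 hours

Number of layers: 216 / 0.08 → 2700 (rounded up).
Hatch length per layer: 1120 / 0.27 → 4148.1 mm.
Scan time per layer = 4148.1 / 2850 = 1.4555 s.
Time per layer: 1.4555 + 4.39 → 5.8455 s.
Total: 2700 × 5.8455 s = 15782.85 s → 4.38 hours.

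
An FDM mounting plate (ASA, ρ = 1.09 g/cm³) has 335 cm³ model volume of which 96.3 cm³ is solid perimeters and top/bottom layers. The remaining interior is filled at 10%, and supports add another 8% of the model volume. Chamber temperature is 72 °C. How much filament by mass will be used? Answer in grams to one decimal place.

160.2 g

Volume inside the shell = 335 − 96.3 = 238.7 cm³.
Infill deposited = 0.10 × 238.7 = 23.87 cm³.
Support: 0.08 × 335 → 26.8 cm³.
Deposited volume = 96.3 + 23.87 + 26.8, so 146.97 cm³.
Mass: 146.97 × 1.09 → 160.1973 g.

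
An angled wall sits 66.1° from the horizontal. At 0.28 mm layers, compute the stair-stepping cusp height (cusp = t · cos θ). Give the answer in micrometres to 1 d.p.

h_c = t·cos θ = 0.28 × 0.4051 = 0.113428 mm (113.4 μm).

113.4 μm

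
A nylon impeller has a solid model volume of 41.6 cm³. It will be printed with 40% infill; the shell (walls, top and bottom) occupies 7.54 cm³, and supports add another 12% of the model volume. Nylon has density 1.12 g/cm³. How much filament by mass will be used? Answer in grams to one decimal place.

Infill region = 41.6 − 7.54 = 34.06 cm³.
Infill volume: 0.40 × 34.06 → 13.624 cm³.
Support: 0.12 × 41.6 → 4.992 cm³.
Total printed volume: 7.54 + 13.624 + 4.992 → 26.156 cm³.
Mass = 26.156 × 1.12, so 29.29472 g.

29.3 g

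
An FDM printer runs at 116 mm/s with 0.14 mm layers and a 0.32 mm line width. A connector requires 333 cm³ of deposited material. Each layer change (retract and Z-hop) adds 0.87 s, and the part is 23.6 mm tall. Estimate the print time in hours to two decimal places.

17.84 hours

Extrusion cross-section = 0.14 × 0.32, so 0.0448 mm².
Total extruded path = 333000/0.0448 = 7433035.7 mm.
Print-move time = 7433035.7 / 116 = 64077.9 s.
Layer count = ceil(23.6 / 0.14) = 169.
Layer-change overhead = 169 × 0.87, so 147.03 s.
Total = 64077.9 + 147.03 = 64224.93 s = 17.84 hours.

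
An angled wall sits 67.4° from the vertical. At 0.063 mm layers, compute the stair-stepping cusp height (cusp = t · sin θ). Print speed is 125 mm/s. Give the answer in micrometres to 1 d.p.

58.2 μm

h_c = t·sin θ = 0.063 × 0.9232 = 0.058162 mm (58.2 μm).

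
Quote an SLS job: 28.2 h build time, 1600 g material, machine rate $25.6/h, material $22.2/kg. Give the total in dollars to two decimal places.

$757.44

Time charge = 25.6 × 28.2, so $721.92.
Material cost = 22.2 × 1600/1000 = $35.52.
Job cost: 721.92 + 35.52 = $757.44.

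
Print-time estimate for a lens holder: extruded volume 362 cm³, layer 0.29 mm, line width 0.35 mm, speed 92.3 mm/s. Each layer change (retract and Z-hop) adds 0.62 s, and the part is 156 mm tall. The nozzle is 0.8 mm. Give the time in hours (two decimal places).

10.83 hours

Extrusion cross-section = 0.29 × 0.35 = 0.1015 mm².
Path length: 362000 mm³ / 0.1015 mm² → 3566502.5 mm.
Extrusion time: 3566502.5 / 92.3 → 38640.3 s.
Number of layers: 156 / 0.29 → 538 (rounded up).
Layer-change overhead = 538 × 0.62, so 333.56 s.
Altogether 38640.3 + 333.56 = 38973.86 s, i.e. 10.83 hours.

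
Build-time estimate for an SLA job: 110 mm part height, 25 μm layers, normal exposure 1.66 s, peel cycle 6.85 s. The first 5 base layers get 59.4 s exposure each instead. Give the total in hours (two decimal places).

Layer count = ceil(110 / 0.025) = 4400.
Burn-in layers: 5 × (59.4 + 6.85) → 331.25 s.
Remaining layers: 4395 × (1.66 + 6.85) → 37401.45 s.
Total = 331.25 + 37401.45 = 37732.7 s = 10.48 hours.

10.48 hours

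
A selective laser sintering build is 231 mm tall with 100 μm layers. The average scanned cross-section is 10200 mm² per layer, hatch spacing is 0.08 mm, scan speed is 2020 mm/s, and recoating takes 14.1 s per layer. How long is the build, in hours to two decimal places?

Layer count = ceil(231 / 0.1) = 2310.
Hatch length per layer = 10200 / 0.08 = 127500 mm.
Scan time per layer = 127500 / 2020, so 63.1188 s.
Time per layer = 63.1188 + 14.1 = 77.2188 s.
Build time = 2310 × 77.2188 = 178375.428 s = 49.55 hours.

49.55 hours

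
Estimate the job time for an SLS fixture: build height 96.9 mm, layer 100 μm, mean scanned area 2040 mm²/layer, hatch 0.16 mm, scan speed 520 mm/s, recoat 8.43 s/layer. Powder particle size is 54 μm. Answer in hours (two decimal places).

8.87 hours

Layers = ⌈96.9/0.1⌉ = 969.
Hatch length per layer: 2040 / 0.16 → 12750 mm.
Scan time per layer: 12750 / 520 → 24.5192 s.
Layer cycle = 24.5192 + 8.43 = 32.9492 s.
Build time = 969 × 32.9492 = 31927.7748 s = 8.87 hours.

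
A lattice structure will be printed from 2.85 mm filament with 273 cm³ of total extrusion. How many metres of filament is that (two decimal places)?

42.79 m

Cross-section of 2.85 mm filament: π·(2.85/2)² = 6.3794 mm².
L = 273000 mm³ / 6.3794 mm² = 42793.99 mm, i.e. 42.79 m.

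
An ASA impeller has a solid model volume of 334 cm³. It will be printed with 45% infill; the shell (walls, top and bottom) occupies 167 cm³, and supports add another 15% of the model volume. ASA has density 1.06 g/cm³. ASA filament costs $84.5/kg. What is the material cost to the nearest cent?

$26.18

Interior volume = 334 − 167, so 167 cm³.
Infill volume: 0.45 × 167 → 75.15 cm³.
Support = 0.15 × 334 = 50.1 cm³.
Total extruded = 167 + 75.15 + 50.1 = 292.25 cm³.
Mass = 292.25 × 1.06 = 309.785 g.
Cost = 309.785 g / 1000 × $84.5/kg = $26.18.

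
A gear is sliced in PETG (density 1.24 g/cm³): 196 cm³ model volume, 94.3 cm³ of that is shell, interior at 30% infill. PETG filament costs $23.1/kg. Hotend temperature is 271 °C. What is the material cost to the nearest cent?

$3.58

Infill region = 196 − 94.3 = 101.7 cm³.
Infill deposited = 0.30 × 101.7, so 30.51 cm³.
Deposited volume = 94.3 + 30.51 = 124.81 cm³.
Mass = 124.81 × 1.24, so 154.7644 g.
At $23.1/kg: 154.7644/1000 × 23.1 = $3.58.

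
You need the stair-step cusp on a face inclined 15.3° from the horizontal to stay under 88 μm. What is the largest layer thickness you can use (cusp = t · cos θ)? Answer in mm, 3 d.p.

0.091 mm

cos(15.3°) = 0.9646; t_max = 0.088/0.9646 = 0.091 mm.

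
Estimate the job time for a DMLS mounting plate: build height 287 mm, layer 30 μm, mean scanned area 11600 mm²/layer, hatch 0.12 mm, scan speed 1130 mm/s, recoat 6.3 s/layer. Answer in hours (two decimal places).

244.08 hours

Number of layers: 287 / 0.03 → 9567 (rounded up).
Hatch length per layer: 11600 / 0.12 → 96666.7 mm.
Scan time per layer = 96666.7 / 1130, so 85.5458 s.
Layer cycle: 85.5458 + 6.3 → 91.8458 s.
9567 layers × 91.8458 s/layer = 878688.7686 s, i.e. 244.08 hours.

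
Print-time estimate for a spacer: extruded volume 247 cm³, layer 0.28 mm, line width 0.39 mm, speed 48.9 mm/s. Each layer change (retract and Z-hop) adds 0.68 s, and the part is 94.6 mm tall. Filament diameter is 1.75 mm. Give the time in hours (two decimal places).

Line area = 0.28 × 0.39, so 0.1092 mm².
Toolpath length = 247 cm³ / 0.1092 mm² = 247000 / 0.1092 = 2261904.8 mm.
Time extruding = 2261904.8 / 48.9 = 46255.7 s.
Layer count = ceil(94.6 / 0.28) = 338.
Z-hop total = 338 × 0.68 = 229.84 s.
Total = 46255.7 + 229.84 = 46485.54 s = 12.91 hours.

12.91 hours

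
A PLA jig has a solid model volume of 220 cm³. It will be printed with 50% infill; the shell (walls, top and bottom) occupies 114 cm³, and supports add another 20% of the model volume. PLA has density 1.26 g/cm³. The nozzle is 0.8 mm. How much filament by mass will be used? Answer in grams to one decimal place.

265.9 g

Volume inside the shell = 220 − 114, so 106 cm³.
Infill deposited: 0.50 × 106 → 53 cm³.
Support: 0.20 × 220 → 44 cm³.
Deposited volume = 114 + 53 + 44 = 211 cm³.
Mass = 211 × 1.26 = 265.86 g.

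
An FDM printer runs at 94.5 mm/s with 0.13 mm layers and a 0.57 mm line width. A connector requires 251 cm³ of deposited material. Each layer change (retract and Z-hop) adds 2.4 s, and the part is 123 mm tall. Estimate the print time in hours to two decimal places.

Line area: 0.13 × 0.57 → 0.0741 mm².
Path length: 251000 mm³ / 0.0741 mm² → 3387314.4 mm.
Print-move time = 3387314.4 / 94.5 = 35844.6 s.
Layer count = ceil(123 / 0.13) = 947.
Z-hop total = 947 × 2.4, so 2272.8 s.
Total = 35844.6 + 2272.8 = 38117.4 s = 10.59 hours.

10.59 hours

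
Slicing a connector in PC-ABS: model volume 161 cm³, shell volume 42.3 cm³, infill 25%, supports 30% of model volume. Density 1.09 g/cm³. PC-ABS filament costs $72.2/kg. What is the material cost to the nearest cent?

$9.47

Infill region = 161 − 42.3 = 118.7 cm³.
Infill volume = 0.25 × 118.7 = 29.675 cm³.
Support = 0.30 × 161, so 48.3 cm³.
Total printed volume = 42.3 + 29.675 + 48.3, so 120.275 cm³.
Mass = 120.275 × 1.09, so 131.09975 g.
At $72.2/kg: 131.09975/1000 × 72.2 = $9.47.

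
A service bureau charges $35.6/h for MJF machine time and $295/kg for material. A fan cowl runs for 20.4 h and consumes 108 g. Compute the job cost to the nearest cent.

Time charge = 35.6 × 20.4, so $726.24.
Feedstock cost = 295 × 108/1000 = $31.86.
Job cost: 726.24 + 31.86 = $758.10.

$758.10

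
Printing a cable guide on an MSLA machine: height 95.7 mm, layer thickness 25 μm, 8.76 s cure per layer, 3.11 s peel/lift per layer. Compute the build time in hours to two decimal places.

Number of layers: 95.7 / 0.025 → 3828 (rounded up).
Per-layer time = 8.76 + 3.11, so 11.87 s.
Build time: 3828 × 11.87 s = 45438.36 s, i.e. 12.62 hours.

12.62 hours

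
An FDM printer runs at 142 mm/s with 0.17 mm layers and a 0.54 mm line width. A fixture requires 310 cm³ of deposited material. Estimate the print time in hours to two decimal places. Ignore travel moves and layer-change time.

6.61 hours

Line area = 0.17 × 0.54, so 0.0918 mm².
Toolpath length = 310 cm³ / 0.0918 mm² = 310000 / 0.0918 = 3376906.3 mm.
Time extruding: 3376906.3 / 142 → 23781 s.
Converting: 23781 s = 6.61 hours.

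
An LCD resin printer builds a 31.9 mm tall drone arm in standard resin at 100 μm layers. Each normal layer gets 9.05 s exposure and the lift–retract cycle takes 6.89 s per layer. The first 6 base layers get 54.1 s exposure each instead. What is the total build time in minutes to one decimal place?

89.3 minutes

Number of layers: 31.9 / 0.1 → 319 (rounded up).
Bottom layers: 6 × (54.1 + 6.89) → 365.94 s.
Normal layers = 313 × (9.05 + 6.89), so 4989.22 s.
Sum: 365.94 + 4989.22 = 5355.16 s → 89.3 minutes.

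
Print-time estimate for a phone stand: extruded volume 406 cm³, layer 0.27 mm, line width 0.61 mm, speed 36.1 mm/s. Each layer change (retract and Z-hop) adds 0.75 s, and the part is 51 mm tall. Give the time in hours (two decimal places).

Extrusion cross-section = 0.27 × 0.61, so 0.1647 mm².
Path length: 406000 mm³ / 0.1647 mm² → 2465088 mm.
Print-move time: 2465088 / 36.1 → 68285 s.
Number of layers: 51 / 0.27 → 189 (rounded up).
Non-print overhead = 189 × 0.75 = 141.75 s.
Altogether 68285 + 141.75 = 68426.75 s, i.e. 19.01 hours.

19.01 hours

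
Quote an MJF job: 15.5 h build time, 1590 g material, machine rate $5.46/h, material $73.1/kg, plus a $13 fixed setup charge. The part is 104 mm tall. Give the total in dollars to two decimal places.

Machine-time cost = 5.46 × 15.5, so $84.63.
Material cost = 73.1 × 1590/1000 = $116.229.
Total = 84.63 + 116.229 + 13 = 213.859 ≈ $213.86.

$213.86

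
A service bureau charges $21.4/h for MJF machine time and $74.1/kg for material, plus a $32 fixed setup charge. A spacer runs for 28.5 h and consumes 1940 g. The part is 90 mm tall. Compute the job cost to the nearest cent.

$785.65

Machine-time cost = 21.4 × 28.5, so $609.90.
Material charge = 74.1 × 1940/1000, so $143.754.
Total = 609.90 + 143.754 + 32 = 785.654 ≈ $785.65.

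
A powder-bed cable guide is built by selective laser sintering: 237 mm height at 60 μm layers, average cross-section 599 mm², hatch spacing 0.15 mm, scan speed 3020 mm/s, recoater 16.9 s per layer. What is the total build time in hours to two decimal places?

Layer count = ceil(237 / 0.06) = 3950.
Hatch length per layer = 599 / 0.15, so 3993.3 mm.
Per-layer scan time = 3993.3 / 3020 = 1.3223 s.
Time per layer = 1.3223 + 16.9 = 18.2223 s.
Build time = 3950 × 18.2223 = 71978.085 s = 19.99 hours.

19.99 hours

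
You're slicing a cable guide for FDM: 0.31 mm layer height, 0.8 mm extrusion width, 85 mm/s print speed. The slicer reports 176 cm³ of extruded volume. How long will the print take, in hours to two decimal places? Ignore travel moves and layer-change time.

2.32 hours

Bead cross-section = 0.31 × 0.8 = 0.248 mm².
Total extruded path = 176000/0.248 = 709677.4 mm.
Time extruding = 709677.4 / 85 = 8349.1 s.
8349.1 s = 2.32 hours.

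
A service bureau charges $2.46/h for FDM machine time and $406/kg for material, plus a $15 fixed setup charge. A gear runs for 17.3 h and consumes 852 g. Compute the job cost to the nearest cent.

Machine cost = 2.46 × 17.3 = $42.558.
Material cost = 406 × 852/1000 = $345.912.
Total = 42.558 + 345.912 + 15 = $403.47.

$403.47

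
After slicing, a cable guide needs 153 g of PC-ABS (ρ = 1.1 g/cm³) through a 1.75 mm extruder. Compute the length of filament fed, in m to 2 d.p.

57.83 m

Volume = 153 g / 1.1 g·cm⁻³ = 139.0909 cm³ = 139090.9 mm³.
Filament cross-section = π × (1.75/2)² = 2.4053 mm².
Length = 139090.9 / 2.4053 = 57826.84 mm = 57.83 m.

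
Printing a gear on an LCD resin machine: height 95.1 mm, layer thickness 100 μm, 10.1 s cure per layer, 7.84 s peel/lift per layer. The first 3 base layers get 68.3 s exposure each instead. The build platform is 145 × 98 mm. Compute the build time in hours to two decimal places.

4.79 hours

Layers = ⌈95.1/0.1⌉ = 951.
Burn-in layers: 3 × (68.3 + 7.84) → 228.42 s.
Remaining layers: 948 × (10.1 + 7.84) → 17007.12 s.
Sum: 228.42 + 17007.12 = 17235.54 s → 4.79 hours.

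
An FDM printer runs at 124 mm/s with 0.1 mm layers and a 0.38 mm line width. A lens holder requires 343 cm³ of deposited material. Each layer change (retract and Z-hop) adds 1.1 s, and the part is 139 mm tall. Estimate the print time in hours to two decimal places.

20.64 hours

Line area = 0.1 × 0.38 = 0.038 mm².
Total extruded path = 343000/0.038 = 9026315.8 mm.
Print-move time = 9026315.8 / 124, so 72792.9 s.
Layers = ⌈139/0.1⌉ = 1390.
Layer-change overhead: 1390 × 1.1 → 1529 s.
Altogether 72792.9 + 1529 = 74321.9 s, i.e. 20.64 hours.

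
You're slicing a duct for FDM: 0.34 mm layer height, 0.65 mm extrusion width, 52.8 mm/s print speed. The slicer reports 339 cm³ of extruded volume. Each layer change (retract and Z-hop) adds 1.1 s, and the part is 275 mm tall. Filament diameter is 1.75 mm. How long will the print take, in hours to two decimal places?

Extrusion cross-section: 0.34 × 0.65 → 0.221 mm².
Toolpath length = 339 cm³ / 0.221 mm² = 339000 / 0.221 = 1533936.7 mm.
Extrusion time = 1533936.7 / 52.8 = 29051.8 s.
Number of layers: 275 / 0.34 → 809 (rounded up).
Layer-change overhead: 809 × 1.1 → 889.9 s.
Altogether 29051.8 + 889.9 = 29941.7 s, i.e. 8.32 hours.

8.32 hours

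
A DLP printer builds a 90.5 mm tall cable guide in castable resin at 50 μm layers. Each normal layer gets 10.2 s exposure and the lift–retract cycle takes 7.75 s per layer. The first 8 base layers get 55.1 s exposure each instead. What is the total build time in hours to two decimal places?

Layer count = ceil(90.5 / 0.05) = 1810.
Base layers: 8 × (55.1 + 7.75) → 502.8 s.
Normal layers = 1802 × (10.2 + 7.75), so 32345.9 s.
Total = 502.8 + 32345.9 = 32848.7 s = 9.12 hours.

9.12 hours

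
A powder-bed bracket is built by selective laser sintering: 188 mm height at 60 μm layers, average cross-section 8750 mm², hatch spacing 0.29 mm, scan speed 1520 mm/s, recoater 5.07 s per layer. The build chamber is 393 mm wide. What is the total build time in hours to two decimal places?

21.69 hours

Number of layers: 188 / 0.06 → 3134 (rounded up).
Per-layer scan distance = 8750 / 0.29, so 30172.4 mm.
Per-layer scan time = 30172.4 / 1520 = 19.8503 s.
Per-layer time = 19.8503 + 5.07, so 24.9203 s.
Build time = 3134 × 24.9203 = 78100.2202 s = 21.69 hours.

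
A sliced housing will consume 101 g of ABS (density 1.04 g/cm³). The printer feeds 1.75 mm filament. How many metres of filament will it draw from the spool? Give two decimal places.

40.38 m

Volume = 101 g / 1.04 g·cm⁻³ = 97.1154 cm³ = 97115.4 mm³.
Cross-section of 1.75 mm filament: π·(1.75/2)² = 2.4053 mm².
Length = 97115.4 / 2.4053 = 40375.59 mm = 40.38 m.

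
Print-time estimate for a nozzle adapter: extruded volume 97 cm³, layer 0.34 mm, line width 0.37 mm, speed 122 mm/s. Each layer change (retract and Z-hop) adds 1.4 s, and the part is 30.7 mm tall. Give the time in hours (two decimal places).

Extrusion cross-section = 0.34 × 0.37 = 0.1258 mm².
Path length: 97000 mm³ / 0.1258 mm² → 771065.2 mm.
Time extruding: 771065.2 / 122 → 6320.2 s.
Layers = ⌈30.7/0.34⌉ = 91.
Z-hop total: 91 × 1.4 → 127.4 s.
Total = 6320.2 + 127.4 = 6447.6 s = 1.79 hours.

1.79 hours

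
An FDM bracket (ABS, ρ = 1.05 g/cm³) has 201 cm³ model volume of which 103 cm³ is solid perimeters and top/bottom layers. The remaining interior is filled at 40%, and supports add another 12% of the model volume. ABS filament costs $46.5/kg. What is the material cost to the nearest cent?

Interior volume = 201 − 103 = 98 cm³.
Deposited infill: 0.40 × 98 → 39.2 cm³.
Support = 0.12 × 201 = 24.12 cm³.
Total extruded = 103 + 39.2 + 24.12, so 166.32 cm³.
Mass: 166.32 × 1.05 → 174.636 g.
At $46.5/kg: 174.636/1000 × 46.5 = $8.12.

$8.12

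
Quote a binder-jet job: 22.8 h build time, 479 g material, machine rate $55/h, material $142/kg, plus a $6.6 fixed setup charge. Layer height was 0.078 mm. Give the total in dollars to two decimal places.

Time charge = 55 × 22.8 = $1254.00.
Material charge: 142 × 479/1000 → $68.018.
Adding setup: 1254.00 + 68.018 + 6.6 → 1328.618 ≈ $1328.62.

$1328.62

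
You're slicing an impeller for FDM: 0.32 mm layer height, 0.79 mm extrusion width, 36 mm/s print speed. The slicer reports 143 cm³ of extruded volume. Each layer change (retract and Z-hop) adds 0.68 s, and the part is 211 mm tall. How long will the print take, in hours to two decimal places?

4.49 hours

Extrusion cross-section = 0.32 × 0.79 = 0.2528 mm².
Total extruded path = 143000/0.2528 = 565664.6 mm.
Time extruding = 565664.6 / 36 = 15712.9 s.
Number of layers: 211 / 0.32 → 660 (rounded up).
Layer-change overhead: 660 × 0.68 → 448.8 s.
Total = 15712.9 + 448.8 = 16161.7 s = 4.49 hours.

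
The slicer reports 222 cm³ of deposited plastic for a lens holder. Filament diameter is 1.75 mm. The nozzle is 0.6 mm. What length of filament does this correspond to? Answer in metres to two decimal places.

A = π r² = π × 0.875² = 2.4053 mm².
Length = 222 cm³ / 2.4053 mm² = 222000 / 2.4053 = 92296.18 mm = 92.30 m.

92.30 m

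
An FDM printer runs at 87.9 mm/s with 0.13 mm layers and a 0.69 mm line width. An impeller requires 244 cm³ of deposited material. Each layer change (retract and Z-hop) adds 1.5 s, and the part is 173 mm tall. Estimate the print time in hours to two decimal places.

Bead cross-section: 0.13 × 0.69 → 0.0897 mm².
Path length: 244000 mm³ / 0.0897 mm² → 2720178.4 mm.
Extrusion time = 2720178.4 / 87.9, so 30946.3 s.
Layer count = ceil(173 / 0.13) = 1331.
Non-print overhead = 1331 × 1.5, so 1996.5 s.
Total = 30946.3 + 1996.5 = 32942.8 s = 9.15 hours.

9.15 hours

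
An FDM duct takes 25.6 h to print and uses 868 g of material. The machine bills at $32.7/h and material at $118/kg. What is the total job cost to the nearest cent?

Machine cost = 32.7 × 25.6, so $837.12.
Material cost = 118 × 868/1000 = $102.424.
Total = 837.12 + 102.424 = 939.544 ≈ $939.54.

$939.54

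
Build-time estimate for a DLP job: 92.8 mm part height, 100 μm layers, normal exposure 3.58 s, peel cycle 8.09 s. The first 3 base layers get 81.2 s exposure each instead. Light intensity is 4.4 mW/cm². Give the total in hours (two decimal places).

Layers = ⌈92.8/0.1⌉ = 928.
Bottom layers = 3 × (81.2 + 8.09), so 267.87 s.
Regular layers = 925 × (3.58 + 8.09) = 10794.75 s.
Sum: 267.87 + 10794.75 = 11062.62 s → 3.07 hours.

3.07 hours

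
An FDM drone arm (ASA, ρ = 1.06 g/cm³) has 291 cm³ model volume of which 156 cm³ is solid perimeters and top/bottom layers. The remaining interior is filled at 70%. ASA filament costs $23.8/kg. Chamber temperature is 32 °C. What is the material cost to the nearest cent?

Interior volume = 291 − 156 = 135 cm³.
Infill deposited = 0.70 × 135 = 94.5 cm³.
Deposited volume: 156 + 94.5 → 250.5 cm³.
Mass = 250.5 × 1.06 = 265.53 g.
Cost = 265.53 g / 1000 × $23.8/kg = $6.32.

$6.32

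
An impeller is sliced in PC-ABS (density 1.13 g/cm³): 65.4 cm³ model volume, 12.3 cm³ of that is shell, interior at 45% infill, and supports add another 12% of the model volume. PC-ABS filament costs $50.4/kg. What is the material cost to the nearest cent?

Interior volume = 65.4 − 12.3, so 53.1 cm³.
Infill deposited = 0.45 × 53.1, so 23.895 cm³.
Support: 0.12 × 65.4 → 7.848 cm³.
Deposited volume: 12.3 + 23.895 + 7.848 → 44.043 cm³.
Mass = 44.043 × 1.13, so 49.76859 g.
At $50.4/kg: 49.76859/1000 × 50.4 = $2.51.

$2.51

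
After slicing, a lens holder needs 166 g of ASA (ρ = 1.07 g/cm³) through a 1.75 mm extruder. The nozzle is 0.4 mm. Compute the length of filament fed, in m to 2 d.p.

64.50 m

Extruded volume: 166/1.07 = 155.1402 cm³ (155140.2 mm³).
A = π r² = π × 0.875² = 2.4053 mm².
Length = 155140.2 / 2.4053 = 64499.31 mm = 64.50 m.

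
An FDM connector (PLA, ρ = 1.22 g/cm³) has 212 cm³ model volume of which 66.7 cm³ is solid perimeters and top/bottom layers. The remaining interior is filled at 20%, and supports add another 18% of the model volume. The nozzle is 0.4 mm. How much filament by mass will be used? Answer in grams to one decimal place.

Interior volume = 212 − 66.7 = 145.3 cm³.
Infill volume = 0.20 × 145.3, so 29.06 cm³.
Support: 0.18 × 212 → 38.16 cm³.
Deposited volume: 66.7 + 29.06 + 38.16 → 133.92 cm³.
Mass = 133.92 × 1.22 = 163.3824 g.

163.4 g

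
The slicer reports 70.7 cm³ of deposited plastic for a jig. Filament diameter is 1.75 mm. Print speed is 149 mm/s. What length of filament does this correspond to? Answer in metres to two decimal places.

Filament cross-section = π × (1.75/2)² = 2.4053 mm².
Length = 70.7 cm³ / 2.4053 mm² = 70700 / 2.4053 = 29393.42 mm = 29.39 m.

29.39 m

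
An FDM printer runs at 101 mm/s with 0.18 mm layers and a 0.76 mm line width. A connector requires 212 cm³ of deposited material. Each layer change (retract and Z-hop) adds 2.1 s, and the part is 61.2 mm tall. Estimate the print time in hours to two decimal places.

4.46 hours

Line area = 0.18 × 0.76 = 0.1368 mm².
Path length: 212000 mm³ / 0.1368 mm² → 1549707.6 mm.
Extrusion time = 1549707.6 / 101 = 15343.6 s.
Number of layers: 61.2 / 0.18 → 340 (rounded up).
Z-hop total = 340 × 2.1, so 714 s.
Total = 15343.6 + 714 = 16057.6 s = 4.46 hours.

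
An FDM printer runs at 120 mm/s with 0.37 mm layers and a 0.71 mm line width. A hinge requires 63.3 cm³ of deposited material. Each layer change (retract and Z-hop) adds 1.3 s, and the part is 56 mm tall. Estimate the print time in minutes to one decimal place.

Line area: 0.37 × 0.71 → 0.2627 mm².
Toolpath length = 63.3 cm³ / 0.2627 mm² = 63300 / 0.2627 = 240959.3 mm.
Time extruding = 240959.3 / 120 = 2008 s.
Number of layers: 56 / 0.37 → 152 (rounded up).
Layer-change overhead = 152 × 1.3 = 197.6 s.
Altogether 2008 + 197.6 = 2205.6 s, i.e. 36.8 minutes.

36.8 minutes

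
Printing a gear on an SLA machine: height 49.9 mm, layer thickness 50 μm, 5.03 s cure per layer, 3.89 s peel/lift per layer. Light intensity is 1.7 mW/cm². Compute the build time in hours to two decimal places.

Number of layers: 49.9 / 0.05 → 998 (rounded up).
Each layer takes = 5.03 + 3.89 = 8.92 s.
Total = 998 × 8.92 = 8902.16 s = 2.47 hours.

2.47 hours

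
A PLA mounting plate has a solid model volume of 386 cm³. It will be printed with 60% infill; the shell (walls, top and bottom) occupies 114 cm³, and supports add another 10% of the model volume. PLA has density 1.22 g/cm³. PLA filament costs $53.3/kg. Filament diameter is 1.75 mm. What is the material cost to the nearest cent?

Interior volume = 386 − 114 = 272 cm³.
Deposited infill: 0.60 × 272 → 163.2 cm³.
Support = 0.10 × 386, so 38.6 cm³.
Total printed volume: 114 + 163.2 + 38.6 → 315.8 cm³.
Mass: 315.8 × 1.22 → 385.276 g.
At $53.3/kg: 385.276/1000 × 53.3 = $20.54.

$20.54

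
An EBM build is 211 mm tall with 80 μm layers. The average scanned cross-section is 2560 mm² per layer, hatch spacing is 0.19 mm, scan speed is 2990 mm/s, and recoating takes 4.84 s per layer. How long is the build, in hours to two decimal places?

Layers = ⌈211/0.08⌉ = 2638.
Per-layer scan distance = 2560 / 0.19, so 13473.7 mm.
Per-layer scan time = 13473.7 / 2990 = 4.5063 s.
Time per layer = 4.5063 + 4.84, so 9.3463 s.
2638 layers × 9.3463 s/layer = 24655.5394 s, i.e. 6.85 hours.

6.85 hours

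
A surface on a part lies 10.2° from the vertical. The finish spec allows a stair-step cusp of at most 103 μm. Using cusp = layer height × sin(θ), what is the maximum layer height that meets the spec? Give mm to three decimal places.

0.582 mm

t = h_c / sin θ = 0.103 / 0.1771 = 0.582 mm.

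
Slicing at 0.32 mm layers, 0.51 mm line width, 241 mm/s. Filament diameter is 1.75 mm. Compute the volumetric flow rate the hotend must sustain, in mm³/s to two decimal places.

39.33

Bead cross-section: 0.32 × 0.51 → 0.1632 mm².
Volumetric flow = 241 × 0.1632 = 39.33 mm³/s.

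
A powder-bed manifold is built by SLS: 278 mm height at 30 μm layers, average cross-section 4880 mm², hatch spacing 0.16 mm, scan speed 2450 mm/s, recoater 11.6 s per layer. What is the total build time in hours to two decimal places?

61.91 hours

Layers = ⌈278/0.03⌉ = 9267.
Hatch length per layer: 4880 / 0.16 → 30500 mm.
Laser time per layer = 30500 / 2450, so 12.449 s.
Layer cycle = 12.449 + 11.6, so 24.049 s.
Build time = 9267 × 24.049 = 222862.083 s = 61.91 hours.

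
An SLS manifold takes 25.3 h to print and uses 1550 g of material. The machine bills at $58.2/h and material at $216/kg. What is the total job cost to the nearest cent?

$1807.26

Time charge: 58.2 × 25.3 → $1472.46.
Material charge: 216 × 1550/1000 → $334.80.
Job cost: 1472.46 + 334.80 = $1807.26.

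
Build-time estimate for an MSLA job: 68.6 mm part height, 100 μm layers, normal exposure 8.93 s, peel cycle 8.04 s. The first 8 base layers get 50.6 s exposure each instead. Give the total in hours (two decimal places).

Number of layers: 68.6 / 0.1 → 686 (rounded up).
Bottom layers: 8 × (50.6 + 8.04) → 469.12 s.
Remaining layers = 678 × (8.93 + 8.04), so 11505.66 s.
Total = 469.12 + 11505.66 = 11974.78 s = 3.33 hours.

3.33 hours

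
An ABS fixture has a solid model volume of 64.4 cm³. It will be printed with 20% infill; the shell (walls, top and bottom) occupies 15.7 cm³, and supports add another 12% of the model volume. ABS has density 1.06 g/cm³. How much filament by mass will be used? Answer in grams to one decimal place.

35.2 g

Infill region: 64.4 − 15.7 → 48.7 cm³.
Infill deposited = 0.20 × 48.7, so 9.74 cm³.
Support = 0.12 × 64.4 = 7.728 cm³.
Total printed volume: 15.7 + 9.74 + 7.728 → 33.168 cm³.
Mass = 33.168 × 1.06 = 35.15808 g.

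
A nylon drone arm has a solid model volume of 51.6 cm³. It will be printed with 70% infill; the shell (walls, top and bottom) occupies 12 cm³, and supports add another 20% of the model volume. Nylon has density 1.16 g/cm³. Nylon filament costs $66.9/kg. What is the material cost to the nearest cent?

$3.88

Volume inside the shell = 51.6 − 12, so 39.6 cm³.
Infill deposited = 0.70 × 39.6, so 27.72 cm³.
Support = 0.20 × 51.6 = 10.32 cm³.
Total printed volume = 12 + 27.72 + 10.32, so 50.04 cm³.
Mass = 50.04 × 1.16 = 58.0464 g.
Cost = 58.0464 g / 1000 × $66.9/kg = $3.88.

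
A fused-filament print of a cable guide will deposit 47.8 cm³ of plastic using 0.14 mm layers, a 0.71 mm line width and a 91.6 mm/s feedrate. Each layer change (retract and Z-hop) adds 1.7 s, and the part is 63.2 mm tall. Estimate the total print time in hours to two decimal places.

1.67 hours

Extrusion cross-section = 0.14 × 0.71, so 0.0994 mm².
Toolpath length = 47.8 cm³ / 0.0994 mm² = 47800 / 0.0994 = 480885.3 mm.
Extrusion time = 480885.3 / 91.6 = 5249.8 s.
Number of layers: 63.2 / 0.14 → 452 (rounded up).
Layer-change overhead: 452 × 1.7 → 768.4 s.
Total = 5249.8 + 768.4 = 6018.2 s = 1.67 hours.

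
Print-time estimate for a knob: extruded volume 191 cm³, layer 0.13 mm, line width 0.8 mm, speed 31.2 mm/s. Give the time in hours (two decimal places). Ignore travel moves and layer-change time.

Bead cross-section = 0.13 × 0.8 = 0.104 mm².
Total extruded path = 191000/0.104 = 1836538.5 mm.
Print-move time: 1836538.5 / 31.2 → 58863.4 s.
In the requested units: 58863.4 s = 16.35 hours.

16.35 hours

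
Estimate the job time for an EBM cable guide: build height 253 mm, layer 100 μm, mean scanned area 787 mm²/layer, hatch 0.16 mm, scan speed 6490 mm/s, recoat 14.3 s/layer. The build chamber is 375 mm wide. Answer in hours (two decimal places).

Layers = ⌈253/0.1⌉ = 2530.
Scan path per layer = 787 / 0.16, so 4918.8 mm.
Beam time per layer = 4918.8 / 6490 = 0.7579 s.
Per-layer time: 0.7579 + 14.3 → 15.0579 s.
2530 layers × 15.0579 s/layer = 38096.487 s, i.e. 10.58 hours.

10.58 hours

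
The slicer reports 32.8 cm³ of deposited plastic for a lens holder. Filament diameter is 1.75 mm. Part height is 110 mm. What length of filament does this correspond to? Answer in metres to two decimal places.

Filament cross-section = π × (1.75/2)² = 2.4053 mm².
L = 32800 mm³ / 2.4053 mm² = 13636.55 mm, i.e. 13.64 m.

13.64 m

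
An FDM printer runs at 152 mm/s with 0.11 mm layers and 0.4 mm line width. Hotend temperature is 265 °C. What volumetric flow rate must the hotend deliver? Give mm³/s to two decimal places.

6.69

Bead cross-section = 0.11 × 0.4 = 0.044 mm².
Q = v·A = 152 × 0.044 = 6.69 mm³/s.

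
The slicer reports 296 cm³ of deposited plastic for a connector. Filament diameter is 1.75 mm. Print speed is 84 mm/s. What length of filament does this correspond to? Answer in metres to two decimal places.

Filament cross-section = π × (1.75/2)² = 2.4053 mm².
L = 296000 mm³ / 2.4053 mm² = 123061.57 mm, i.e. 123.06 m.

123.06 m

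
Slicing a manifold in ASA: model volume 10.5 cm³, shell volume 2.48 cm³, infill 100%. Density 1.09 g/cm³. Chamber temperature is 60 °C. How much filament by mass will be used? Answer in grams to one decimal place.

Interior volume = 10.5 − 2.48, so 8.02 cm³.
Deposited infill: 1.00 × 8.02 → 8.02 cm³.
Total extruded = 2.48 + 8.02, so 10.5 cm³.
Mass = 10.5 × 1.09 = 11.445 g.

11.4 g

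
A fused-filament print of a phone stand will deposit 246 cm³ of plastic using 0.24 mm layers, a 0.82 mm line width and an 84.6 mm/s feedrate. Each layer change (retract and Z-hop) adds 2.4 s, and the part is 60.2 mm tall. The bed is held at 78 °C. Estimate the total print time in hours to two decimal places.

4.27 hours

Bead cross-section = 0.24 × 0.82 = 0.1968 mm².
Toolpath length = 246 cm³ / 0.1968 mm² = 246000 / 0.1968 = 1250000 mm.
Extrusion time = 1250000 / 84.6, so 14775.4 s.
Layer count = ceil(60.2 / 0.24) = 251.
Z-hop total = 251 × 2.4, so 602.4 s.
Altogether 14775.4 + 602.4 = 15377.8 s, i.e. 4.27 hours.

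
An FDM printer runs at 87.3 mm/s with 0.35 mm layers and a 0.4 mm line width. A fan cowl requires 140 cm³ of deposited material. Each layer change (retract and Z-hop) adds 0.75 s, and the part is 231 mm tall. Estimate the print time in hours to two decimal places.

Bead cross-section = 0.35 × 0.4 = 0.14 mm².
Toolpath length = 140 cm³ / 0.14 mm² = 140000 / 0.14 = 1000000 mm.
Print-move time = 1000000 / 87.3, so 11454.8 s.
Layers = ⌈231/0.35⌉ = 660.
Layer-change overhead = 660 × 0.75, so 495 s.
Altogether 11454.8 + 495 = 11949.8 s, i.e. 3.32 hours.

3.32 hours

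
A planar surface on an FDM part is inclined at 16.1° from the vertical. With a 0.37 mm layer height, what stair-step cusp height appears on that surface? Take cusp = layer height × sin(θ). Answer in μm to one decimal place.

102.6 μm

h_c = t·sin θ = 0.37 × 0.2773 = 0.102601 mm (102.6 μm).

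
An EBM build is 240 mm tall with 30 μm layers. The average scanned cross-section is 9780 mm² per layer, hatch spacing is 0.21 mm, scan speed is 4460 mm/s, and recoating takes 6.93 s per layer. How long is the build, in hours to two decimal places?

Number of layers: 240 / 0.03 → 8000 (rounded up).
Hatch length per layer = 9780 / 0.21 = 46571.4 mm.
Scan time per layer = 46571.4 / 4460 = 10.442 s.
Layer cycle = 10.442 + 6.93, so 17.372 s.
Build time = 8000 × 17.372 = 138976 s = 38.60 hours.

38.60 hours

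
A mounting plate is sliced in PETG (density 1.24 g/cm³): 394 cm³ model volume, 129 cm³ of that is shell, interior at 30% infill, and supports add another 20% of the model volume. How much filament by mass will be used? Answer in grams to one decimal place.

356.3 g

Infill region = 394 − 129 = 265 cm³.
Infill volume = 0.30 × 265, so 79.5 cm³.
Support = 0.20 × 394, so 78.8 cm³.
Total printed volume: 129 + 79.5 + 78.8 → 287.3 cm³.
Mass = 287.3 × 1.24 = 356.252 g.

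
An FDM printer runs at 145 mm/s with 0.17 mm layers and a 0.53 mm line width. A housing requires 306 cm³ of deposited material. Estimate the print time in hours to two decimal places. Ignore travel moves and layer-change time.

6.51 hours

Line area = 0.17 × 0.53, so 0.0901 mm².
Total extruded path = 306000/0.0901 = 3396226.4 mm.
Extrusion time = 3396226.4 / 145 = 23422.3 s.
23422.3 s = 6.51 hours.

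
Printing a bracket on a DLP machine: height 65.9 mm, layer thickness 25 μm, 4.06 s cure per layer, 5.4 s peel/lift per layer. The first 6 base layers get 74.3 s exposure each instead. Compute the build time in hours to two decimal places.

7.04 hours

Layers = ⌈65.9/0.025⌉ = 2636.
Base layers = 6 × (74.3 + 5.4), so 478.2 s.
Remaining layers = 2630 × (4.06 + 5.4) = 24879.8 s.
Sum: 478.2 + 24879.8 = 25358 s → 7.04 hours.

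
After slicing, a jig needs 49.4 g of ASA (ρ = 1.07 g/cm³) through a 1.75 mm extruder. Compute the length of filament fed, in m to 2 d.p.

19.19 m

Extruded volume: 49.4/1.07 = 46.1682 cm³ (46168.2 mm³).
Filament cross-section = π × (1.75/2)² = 2.4053 mm².
Length = 46168.2 / 2.4053 = 19194.36 mm = 19.19 m.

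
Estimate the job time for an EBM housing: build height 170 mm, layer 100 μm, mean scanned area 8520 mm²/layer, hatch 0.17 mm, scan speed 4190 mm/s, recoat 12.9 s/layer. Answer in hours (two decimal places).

11.74 hours

Layer count = ceil(170 / 0.1) = 1700.
Hatch length per layer = 8520 / 0.17 = 50117.6 mm.
Per-layer scan time: 50117.6 / 4190 → 11.9612 s.
Layer cycle = 11.9612 + 12.9 = 24.8612 s.
1700 layers × 24.8612 s/layer = 42264.04 s, i.e. 11.74 hours.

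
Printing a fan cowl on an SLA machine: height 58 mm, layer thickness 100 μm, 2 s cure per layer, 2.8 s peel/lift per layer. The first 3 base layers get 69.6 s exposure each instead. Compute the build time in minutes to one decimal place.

49.8 minutes

Layer count = ceil(58 / 0.1) = 580.
Bottom layers = 3 × (69.6 + 2.8) = 217.2 s.
Normal layers: 577 × (2 + 2.8) → 2769.6 s.
Total = 217.2 + 2769.6 = 2986.8 s = 49.8 minutes.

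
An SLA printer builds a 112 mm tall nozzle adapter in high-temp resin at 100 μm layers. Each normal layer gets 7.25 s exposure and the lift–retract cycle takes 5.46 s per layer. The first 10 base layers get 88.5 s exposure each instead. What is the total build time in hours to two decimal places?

Layers = ⌈112/0.1⌉ = 1120.
Burn-in layers = 10 × (88.5 + 5.46), so 939.6 s.
Regular layers: 1110 × (7.25 + 5.46) → 14108.1 s.
Total = 939.6 + 14108.1 = 15047.7 s = 4.18 hours.

4.18 hours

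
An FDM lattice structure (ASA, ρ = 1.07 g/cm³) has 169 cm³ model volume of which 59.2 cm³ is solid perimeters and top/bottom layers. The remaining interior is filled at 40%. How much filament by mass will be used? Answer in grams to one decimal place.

Infill region = 169 − 59.2 = 109.8 cm³.
Infill volume: 0.40 × 109.8 → 43.92 cm³.
Deposited volume = 59.2 + 43.92 = 103.12 cm³.
Mass: 103.12 × 1.07 → 110.3384 g.

110.3 g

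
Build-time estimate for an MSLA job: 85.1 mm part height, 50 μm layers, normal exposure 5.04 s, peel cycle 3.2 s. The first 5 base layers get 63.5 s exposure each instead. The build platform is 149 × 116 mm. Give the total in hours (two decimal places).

3.98 hours

Number of layers: 85.1 / 0.05 → 1702 (rounded up).
Bottom layers: 5 × (63.5 + 3.2) → 333.5 s.
Normal layers: 1697 × (5.04 + 3.2) → 13983.28 s.
Total = 333.5 + 13983.28 = 14316.78 s = 3.98 hours.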